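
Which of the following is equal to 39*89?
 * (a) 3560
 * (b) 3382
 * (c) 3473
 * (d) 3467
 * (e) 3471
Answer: e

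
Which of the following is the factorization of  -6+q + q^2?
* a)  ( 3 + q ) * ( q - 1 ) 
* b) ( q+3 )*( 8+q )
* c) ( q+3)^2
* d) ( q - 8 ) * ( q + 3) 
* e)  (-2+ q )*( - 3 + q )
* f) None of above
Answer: f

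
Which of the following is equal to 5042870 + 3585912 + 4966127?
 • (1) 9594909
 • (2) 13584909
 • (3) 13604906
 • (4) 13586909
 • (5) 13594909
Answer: 5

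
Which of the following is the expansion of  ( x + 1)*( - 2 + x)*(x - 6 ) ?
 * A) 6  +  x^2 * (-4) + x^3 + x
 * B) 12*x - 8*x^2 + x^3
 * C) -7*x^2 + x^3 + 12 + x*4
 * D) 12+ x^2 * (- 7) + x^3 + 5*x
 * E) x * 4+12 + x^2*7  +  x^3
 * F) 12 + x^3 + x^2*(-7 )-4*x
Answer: C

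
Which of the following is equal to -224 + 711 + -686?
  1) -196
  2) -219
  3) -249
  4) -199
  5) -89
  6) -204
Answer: 4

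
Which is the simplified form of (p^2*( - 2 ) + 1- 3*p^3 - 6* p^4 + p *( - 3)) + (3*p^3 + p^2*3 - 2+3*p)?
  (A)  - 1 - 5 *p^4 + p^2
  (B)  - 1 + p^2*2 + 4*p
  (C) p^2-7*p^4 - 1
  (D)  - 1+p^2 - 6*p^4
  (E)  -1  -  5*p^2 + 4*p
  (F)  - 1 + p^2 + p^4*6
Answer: D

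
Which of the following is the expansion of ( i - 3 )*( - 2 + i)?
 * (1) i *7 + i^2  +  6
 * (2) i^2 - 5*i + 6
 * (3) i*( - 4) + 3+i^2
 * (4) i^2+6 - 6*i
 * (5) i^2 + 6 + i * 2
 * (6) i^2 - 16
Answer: 2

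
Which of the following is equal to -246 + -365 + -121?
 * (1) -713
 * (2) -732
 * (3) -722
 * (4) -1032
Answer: 2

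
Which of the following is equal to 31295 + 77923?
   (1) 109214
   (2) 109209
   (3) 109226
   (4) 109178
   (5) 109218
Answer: 5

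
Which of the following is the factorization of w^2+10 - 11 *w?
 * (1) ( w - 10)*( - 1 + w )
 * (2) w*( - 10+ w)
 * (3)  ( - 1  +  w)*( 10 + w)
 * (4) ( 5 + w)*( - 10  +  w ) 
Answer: 1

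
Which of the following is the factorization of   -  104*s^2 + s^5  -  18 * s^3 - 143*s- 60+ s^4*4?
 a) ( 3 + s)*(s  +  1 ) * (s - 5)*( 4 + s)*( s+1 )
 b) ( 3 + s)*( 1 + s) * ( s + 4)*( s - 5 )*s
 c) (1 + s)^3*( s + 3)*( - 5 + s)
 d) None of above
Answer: a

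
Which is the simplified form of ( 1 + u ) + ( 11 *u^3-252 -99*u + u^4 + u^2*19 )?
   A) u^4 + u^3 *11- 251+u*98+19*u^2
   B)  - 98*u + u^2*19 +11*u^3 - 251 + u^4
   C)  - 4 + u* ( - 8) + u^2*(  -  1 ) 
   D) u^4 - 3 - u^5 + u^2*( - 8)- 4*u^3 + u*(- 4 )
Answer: B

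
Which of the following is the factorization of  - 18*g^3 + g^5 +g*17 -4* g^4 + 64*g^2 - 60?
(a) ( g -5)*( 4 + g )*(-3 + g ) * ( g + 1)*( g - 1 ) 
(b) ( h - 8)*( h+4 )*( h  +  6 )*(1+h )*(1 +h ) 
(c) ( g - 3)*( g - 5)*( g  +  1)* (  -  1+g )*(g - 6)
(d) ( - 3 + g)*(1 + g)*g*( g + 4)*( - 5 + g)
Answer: a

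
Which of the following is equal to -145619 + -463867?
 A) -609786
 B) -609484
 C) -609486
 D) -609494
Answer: C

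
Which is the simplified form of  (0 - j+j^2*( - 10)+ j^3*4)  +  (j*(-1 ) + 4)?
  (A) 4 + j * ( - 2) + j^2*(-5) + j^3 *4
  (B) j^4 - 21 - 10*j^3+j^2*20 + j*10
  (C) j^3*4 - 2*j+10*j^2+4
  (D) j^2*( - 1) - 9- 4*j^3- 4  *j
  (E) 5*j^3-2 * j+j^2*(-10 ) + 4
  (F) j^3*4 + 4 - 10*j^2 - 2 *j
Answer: F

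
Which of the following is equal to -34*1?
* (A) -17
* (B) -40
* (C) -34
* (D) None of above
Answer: C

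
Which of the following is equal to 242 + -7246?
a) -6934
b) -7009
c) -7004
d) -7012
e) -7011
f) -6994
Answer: c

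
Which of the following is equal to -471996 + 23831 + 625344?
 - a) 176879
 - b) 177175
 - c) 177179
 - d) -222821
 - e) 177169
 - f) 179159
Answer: c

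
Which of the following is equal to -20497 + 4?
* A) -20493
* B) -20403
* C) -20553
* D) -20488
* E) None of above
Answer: A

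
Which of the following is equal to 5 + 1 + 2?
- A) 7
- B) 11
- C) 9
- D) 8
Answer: D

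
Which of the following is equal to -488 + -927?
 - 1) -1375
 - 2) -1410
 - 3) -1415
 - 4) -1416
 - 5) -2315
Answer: 3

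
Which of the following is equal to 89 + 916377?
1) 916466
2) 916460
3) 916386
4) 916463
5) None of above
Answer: 1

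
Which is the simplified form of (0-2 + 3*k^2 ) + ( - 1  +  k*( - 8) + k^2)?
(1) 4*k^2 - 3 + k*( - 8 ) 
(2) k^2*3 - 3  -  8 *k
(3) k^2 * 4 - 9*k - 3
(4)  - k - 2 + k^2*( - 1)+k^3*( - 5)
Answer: 1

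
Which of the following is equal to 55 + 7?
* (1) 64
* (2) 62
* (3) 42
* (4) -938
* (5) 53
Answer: 2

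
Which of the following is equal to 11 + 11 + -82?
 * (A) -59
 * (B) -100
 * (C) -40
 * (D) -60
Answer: D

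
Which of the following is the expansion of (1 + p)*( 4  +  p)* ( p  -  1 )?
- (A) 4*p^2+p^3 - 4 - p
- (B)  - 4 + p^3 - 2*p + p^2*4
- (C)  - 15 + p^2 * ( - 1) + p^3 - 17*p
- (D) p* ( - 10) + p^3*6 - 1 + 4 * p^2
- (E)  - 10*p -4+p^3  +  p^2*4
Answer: A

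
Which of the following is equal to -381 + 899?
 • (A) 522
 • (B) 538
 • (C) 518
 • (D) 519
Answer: C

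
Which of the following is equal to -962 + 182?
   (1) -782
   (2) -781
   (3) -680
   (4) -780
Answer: 4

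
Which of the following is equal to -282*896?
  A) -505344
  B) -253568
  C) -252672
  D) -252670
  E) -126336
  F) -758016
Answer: C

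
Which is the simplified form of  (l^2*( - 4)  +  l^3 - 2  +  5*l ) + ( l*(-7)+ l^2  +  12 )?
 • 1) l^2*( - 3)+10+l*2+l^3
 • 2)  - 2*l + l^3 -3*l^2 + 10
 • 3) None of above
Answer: 2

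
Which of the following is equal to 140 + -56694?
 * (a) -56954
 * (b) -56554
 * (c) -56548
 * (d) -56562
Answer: b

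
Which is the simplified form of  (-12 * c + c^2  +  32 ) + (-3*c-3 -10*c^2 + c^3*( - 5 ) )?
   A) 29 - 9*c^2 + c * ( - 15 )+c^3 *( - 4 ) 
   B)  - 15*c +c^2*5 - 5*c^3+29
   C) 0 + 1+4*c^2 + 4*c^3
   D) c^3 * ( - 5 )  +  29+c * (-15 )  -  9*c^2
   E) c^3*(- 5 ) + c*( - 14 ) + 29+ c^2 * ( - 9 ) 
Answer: D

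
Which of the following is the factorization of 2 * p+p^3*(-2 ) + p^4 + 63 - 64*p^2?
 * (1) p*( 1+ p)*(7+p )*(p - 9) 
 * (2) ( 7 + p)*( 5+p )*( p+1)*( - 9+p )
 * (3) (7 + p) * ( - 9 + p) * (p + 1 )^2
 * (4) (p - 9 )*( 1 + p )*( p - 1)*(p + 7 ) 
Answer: 4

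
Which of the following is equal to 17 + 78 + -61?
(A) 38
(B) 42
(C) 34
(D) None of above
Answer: C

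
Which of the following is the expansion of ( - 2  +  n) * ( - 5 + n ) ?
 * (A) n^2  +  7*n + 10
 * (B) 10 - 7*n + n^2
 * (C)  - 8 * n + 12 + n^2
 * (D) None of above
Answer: B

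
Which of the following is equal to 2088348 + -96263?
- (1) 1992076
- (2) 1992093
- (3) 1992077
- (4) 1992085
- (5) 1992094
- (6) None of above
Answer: 4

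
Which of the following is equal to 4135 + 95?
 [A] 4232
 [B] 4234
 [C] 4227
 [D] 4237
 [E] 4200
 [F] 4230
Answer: F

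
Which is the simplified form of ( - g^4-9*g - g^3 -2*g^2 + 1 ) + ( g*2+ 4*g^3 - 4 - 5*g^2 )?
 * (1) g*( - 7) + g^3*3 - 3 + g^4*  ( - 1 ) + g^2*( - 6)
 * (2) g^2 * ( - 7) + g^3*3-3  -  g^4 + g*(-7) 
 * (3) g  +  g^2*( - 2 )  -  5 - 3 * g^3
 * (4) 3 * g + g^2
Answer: 2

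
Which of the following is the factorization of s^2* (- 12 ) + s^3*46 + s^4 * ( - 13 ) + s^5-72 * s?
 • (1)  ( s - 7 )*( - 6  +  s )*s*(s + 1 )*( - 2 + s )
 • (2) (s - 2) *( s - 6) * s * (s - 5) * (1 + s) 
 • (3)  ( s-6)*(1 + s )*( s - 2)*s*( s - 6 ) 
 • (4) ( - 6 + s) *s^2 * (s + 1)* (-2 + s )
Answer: 3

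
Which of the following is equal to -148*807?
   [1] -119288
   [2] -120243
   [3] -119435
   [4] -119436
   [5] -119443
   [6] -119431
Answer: 4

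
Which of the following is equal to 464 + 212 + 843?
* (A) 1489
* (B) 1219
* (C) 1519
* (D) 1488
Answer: C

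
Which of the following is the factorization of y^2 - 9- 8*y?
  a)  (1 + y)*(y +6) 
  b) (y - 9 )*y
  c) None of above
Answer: c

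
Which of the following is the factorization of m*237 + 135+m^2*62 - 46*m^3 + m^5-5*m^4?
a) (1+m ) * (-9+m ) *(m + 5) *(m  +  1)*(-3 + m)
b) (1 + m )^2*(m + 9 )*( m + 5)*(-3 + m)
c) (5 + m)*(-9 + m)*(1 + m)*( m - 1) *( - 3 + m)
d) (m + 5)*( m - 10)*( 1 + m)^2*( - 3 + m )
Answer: a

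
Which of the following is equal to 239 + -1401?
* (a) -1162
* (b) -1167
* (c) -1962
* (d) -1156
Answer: a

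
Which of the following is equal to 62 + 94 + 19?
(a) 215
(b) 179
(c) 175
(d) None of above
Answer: c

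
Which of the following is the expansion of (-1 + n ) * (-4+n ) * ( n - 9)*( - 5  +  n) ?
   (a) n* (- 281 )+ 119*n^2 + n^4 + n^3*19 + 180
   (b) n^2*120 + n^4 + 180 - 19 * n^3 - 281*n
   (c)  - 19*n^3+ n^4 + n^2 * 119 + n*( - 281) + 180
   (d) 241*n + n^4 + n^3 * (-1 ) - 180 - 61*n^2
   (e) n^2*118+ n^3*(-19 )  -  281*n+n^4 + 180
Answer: c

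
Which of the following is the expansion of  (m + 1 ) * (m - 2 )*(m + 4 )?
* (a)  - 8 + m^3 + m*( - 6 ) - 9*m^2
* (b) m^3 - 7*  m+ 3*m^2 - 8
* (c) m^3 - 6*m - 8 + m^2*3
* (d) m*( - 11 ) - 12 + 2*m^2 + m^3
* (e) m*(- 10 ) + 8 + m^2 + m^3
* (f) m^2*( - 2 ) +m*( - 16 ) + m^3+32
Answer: c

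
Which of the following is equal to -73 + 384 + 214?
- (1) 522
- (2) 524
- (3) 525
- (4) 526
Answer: 3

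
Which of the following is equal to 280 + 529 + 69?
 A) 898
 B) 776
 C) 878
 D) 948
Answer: C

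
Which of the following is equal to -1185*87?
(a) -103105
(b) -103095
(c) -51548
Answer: b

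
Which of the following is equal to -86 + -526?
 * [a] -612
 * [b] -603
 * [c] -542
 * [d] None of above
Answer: a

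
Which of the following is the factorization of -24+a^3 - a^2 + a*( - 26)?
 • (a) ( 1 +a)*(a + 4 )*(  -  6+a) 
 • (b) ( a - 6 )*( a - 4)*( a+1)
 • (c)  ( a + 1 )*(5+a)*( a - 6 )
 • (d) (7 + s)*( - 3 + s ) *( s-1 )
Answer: a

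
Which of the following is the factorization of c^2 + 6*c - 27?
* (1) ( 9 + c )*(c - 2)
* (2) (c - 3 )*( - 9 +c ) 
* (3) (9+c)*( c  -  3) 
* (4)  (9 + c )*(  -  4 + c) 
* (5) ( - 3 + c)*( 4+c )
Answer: 3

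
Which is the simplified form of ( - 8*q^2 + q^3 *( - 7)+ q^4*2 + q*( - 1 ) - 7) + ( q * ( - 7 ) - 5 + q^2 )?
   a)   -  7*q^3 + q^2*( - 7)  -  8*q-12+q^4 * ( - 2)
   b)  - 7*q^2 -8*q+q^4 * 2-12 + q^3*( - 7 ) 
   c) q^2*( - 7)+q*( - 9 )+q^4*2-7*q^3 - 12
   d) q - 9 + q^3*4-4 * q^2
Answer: b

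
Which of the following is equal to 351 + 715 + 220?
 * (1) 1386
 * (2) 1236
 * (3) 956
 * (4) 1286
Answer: 4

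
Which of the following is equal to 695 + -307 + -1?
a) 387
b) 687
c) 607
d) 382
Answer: a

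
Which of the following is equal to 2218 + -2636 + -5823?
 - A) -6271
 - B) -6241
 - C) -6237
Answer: B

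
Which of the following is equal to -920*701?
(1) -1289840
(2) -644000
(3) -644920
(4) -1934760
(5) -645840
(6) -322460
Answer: 3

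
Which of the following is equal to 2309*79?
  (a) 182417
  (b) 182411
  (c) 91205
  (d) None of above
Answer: b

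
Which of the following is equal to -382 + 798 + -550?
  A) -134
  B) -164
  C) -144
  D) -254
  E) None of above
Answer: A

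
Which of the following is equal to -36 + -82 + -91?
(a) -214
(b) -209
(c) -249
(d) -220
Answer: b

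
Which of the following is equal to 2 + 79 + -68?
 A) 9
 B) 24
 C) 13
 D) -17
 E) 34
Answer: C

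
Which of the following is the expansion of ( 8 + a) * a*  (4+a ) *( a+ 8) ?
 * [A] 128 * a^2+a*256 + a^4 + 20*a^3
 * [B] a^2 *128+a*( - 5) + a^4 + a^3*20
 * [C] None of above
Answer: A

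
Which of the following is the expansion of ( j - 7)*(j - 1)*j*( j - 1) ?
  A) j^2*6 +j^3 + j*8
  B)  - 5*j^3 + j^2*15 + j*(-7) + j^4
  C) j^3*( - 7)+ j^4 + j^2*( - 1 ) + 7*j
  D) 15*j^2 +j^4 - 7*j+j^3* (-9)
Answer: D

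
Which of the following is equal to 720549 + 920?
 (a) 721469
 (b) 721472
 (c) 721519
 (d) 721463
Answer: a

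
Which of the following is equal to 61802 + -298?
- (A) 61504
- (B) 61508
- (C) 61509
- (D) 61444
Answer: A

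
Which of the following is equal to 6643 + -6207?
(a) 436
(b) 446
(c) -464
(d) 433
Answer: a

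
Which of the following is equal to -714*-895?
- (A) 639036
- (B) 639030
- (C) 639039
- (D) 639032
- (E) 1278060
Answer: B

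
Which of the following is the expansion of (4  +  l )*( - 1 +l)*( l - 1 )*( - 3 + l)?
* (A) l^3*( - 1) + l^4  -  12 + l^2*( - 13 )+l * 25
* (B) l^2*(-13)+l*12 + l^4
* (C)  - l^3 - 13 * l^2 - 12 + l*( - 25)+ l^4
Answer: A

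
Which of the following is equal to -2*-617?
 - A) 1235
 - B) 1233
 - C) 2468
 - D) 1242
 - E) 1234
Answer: E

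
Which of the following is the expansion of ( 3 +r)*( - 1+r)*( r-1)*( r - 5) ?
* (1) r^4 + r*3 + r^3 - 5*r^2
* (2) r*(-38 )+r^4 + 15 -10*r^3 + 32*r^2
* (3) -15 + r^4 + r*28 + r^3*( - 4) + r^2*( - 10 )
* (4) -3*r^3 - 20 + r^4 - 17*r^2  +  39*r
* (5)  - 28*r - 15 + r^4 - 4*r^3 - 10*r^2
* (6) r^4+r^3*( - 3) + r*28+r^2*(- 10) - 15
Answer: 3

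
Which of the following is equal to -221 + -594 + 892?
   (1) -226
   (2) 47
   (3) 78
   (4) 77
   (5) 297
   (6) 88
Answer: 4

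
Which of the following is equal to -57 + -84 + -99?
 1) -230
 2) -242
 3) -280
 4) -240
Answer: 4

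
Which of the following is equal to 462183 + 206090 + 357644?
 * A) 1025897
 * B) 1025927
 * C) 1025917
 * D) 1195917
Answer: C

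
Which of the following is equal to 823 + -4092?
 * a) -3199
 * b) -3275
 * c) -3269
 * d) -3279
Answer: c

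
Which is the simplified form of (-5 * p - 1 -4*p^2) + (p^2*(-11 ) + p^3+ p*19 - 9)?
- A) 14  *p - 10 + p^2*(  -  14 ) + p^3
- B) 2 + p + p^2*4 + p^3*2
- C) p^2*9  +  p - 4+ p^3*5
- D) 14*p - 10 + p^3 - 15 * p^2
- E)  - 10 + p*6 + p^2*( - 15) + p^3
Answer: D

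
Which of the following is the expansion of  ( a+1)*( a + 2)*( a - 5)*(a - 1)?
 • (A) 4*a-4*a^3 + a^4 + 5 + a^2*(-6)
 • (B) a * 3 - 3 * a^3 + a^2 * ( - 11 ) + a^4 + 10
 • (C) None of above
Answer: B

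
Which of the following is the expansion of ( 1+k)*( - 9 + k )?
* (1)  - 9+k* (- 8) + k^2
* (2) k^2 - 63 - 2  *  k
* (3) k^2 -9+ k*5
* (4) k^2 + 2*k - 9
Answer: 1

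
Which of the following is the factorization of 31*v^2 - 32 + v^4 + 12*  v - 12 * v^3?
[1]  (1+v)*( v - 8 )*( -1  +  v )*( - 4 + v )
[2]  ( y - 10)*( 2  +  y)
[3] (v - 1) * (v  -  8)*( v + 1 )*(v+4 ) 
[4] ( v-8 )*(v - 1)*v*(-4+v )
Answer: 1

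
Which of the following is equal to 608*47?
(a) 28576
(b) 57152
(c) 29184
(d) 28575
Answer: a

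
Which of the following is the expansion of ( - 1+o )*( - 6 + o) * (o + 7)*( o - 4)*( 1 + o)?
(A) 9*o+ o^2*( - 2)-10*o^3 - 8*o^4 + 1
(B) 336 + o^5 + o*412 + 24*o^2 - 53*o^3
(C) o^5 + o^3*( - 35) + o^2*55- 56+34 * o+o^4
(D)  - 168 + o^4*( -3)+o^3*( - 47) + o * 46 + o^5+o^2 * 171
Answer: D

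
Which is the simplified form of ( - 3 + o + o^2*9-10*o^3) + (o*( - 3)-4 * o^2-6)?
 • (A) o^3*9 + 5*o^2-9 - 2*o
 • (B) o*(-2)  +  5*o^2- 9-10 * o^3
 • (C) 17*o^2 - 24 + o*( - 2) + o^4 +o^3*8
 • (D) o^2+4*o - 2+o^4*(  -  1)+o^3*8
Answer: B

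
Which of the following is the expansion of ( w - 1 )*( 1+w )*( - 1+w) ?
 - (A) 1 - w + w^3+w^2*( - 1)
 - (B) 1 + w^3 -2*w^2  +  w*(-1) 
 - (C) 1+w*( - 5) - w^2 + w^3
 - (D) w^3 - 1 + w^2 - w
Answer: A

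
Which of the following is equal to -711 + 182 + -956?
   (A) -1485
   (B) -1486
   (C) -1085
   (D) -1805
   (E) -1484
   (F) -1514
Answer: A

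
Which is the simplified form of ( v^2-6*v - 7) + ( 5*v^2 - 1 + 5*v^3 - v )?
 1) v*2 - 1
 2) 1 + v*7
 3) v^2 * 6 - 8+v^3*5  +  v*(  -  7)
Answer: 3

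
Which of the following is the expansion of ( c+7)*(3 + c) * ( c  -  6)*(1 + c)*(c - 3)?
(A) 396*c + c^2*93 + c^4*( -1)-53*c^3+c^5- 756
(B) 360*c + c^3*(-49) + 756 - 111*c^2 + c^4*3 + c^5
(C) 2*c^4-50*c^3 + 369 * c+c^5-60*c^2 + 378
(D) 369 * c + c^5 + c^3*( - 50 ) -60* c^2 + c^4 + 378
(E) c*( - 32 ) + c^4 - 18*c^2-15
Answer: C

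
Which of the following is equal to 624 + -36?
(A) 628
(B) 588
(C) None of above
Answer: B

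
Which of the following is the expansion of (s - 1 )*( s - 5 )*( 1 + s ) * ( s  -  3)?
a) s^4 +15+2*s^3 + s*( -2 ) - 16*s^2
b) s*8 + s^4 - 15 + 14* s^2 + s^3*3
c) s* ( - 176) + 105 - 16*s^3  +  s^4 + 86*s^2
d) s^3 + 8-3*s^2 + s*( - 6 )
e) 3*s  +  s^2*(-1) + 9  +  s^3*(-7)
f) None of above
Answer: f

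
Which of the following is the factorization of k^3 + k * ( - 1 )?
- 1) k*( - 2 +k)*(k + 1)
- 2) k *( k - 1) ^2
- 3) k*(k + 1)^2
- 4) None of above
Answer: 4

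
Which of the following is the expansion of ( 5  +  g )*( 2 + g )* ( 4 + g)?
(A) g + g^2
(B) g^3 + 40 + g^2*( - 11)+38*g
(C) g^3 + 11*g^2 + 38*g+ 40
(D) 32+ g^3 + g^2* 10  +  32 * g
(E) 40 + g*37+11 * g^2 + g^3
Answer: C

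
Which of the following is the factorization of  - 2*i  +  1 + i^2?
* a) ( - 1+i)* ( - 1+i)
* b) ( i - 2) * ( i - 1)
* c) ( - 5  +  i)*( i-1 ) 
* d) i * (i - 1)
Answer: a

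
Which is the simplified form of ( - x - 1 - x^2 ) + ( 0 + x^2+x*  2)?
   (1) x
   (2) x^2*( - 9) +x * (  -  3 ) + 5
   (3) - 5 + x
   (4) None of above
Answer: 4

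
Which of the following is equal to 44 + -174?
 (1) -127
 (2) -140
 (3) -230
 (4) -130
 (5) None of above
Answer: 4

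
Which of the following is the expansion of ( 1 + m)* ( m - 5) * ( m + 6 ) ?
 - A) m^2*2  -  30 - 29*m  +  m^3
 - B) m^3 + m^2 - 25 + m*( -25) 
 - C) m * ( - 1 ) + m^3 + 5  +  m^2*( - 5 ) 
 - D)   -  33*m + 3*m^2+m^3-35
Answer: A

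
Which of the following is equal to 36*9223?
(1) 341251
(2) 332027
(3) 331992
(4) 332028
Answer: 4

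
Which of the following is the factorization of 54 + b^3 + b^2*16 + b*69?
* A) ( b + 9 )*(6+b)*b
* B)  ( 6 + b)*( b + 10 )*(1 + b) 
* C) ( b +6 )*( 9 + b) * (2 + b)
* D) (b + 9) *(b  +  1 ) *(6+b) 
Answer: D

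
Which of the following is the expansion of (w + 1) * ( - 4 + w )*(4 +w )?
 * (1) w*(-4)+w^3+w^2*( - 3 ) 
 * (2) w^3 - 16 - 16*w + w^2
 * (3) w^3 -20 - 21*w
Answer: 2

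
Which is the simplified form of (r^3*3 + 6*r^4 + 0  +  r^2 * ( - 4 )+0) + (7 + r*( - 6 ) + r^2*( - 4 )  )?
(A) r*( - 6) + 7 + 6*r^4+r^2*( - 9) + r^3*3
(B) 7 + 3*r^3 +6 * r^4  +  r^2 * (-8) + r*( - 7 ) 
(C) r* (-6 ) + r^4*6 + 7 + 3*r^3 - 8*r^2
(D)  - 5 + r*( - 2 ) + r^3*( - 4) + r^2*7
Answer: C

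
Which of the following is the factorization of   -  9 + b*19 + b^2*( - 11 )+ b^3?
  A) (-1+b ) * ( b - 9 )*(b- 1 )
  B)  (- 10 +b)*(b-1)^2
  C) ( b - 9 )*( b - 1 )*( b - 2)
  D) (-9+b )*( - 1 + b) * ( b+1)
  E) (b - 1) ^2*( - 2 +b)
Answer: A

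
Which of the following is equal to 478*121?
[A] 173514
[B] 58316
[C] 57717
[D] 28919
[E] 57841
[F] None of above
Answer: F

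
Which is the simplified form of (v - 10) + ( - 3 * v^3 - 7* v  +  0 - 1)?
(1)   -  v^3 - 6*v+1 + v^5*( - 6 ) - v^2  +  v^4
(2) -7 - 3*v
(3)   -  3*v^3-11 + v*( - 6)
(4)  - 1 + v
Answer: 3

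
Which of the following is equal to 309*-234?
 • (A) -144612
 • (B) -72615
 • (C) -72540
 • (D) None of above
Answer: D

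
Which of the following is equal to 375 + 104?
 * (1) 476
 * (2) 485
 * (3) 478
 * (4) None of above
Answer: 4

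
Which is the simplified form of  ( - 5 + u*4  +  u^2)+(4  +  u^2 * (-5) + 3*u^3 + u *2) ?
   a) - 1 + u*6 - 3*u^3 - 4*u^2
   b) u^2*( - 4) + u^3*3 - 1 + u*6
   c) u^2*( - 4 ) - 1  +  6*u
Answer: b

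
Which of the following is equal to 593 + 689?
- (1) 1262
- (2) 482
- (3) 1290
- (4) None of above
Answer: 4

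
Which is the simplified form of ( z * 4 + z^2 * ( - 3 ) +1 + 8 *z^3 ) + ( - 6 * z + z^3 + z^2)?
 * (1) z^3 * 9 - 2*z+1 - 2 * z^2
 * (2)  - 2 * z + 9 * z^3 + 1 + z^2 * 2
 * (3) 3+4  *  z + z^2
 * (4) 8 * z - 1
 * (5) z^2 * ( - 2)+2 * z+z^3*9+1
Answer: 1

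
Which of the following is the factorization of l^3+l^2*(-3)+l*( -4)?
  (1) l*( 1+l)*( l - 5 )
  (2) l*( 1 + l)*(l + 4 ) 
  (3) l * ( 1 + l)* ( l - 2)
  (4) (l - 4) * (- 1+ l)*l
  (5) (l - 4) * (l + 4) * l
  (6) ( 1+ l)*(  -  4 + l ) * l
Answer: 6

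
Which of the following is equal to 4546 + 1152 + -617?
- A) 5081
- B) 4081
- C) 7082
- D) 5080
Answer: A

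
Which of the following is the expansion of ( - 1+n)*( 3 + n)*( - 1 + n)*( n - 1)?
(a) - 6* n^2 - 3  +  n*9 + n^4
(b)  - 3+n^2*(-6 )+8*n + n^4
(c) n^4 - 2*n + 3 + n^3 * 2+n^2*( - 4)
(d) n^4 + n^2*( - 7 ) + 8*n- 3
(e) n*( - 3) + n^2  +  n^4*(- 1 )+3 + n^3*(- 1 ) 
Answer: b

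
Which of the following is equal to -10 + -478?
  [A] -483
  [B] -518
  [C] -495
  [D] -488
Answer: D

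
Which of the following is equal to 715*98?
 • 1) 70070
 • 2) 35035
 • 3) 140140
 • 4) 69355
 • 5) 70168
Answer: 1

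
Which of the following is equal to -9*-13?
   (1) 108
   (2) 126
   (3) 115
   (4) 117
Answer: 4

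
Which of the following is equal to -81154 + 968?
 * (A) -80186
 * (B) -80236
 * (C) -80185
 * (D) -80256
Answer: A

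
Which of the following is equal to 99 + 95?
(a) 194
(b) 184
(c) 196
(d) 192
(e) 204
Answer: a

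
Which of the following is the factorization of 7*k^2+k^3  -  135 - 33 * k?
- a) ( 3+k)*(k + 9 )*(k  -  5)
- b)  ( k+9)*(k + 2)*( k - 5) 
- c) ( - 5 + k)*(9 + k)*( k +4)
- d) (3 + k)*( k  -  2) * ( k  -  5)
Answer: a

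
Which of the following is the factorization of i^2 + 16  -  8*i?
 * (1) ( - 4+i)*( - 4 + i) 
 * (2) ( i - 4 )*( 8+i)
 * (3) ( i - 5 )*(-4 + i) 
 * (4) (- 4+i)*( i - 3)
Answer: 1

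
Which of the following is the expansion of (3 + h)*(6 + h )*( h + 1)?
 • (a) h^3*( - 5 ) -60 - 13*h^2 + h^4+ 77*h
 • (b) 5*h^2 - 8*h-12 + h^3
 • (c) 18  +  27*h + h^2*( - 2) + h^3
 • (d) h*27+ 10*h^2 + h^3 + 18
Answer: d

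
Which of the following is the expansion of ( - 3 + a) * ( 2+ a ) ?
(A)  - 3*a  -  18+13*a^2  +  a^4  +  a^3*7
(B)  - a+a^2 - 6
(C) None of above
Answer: B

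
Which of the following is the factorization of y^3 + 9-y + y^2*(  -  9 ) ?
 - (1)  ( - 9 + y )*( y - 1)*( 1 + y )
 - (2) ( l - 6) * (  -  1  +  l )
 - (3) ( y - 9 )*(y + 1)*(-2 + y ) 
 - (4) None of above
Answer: 1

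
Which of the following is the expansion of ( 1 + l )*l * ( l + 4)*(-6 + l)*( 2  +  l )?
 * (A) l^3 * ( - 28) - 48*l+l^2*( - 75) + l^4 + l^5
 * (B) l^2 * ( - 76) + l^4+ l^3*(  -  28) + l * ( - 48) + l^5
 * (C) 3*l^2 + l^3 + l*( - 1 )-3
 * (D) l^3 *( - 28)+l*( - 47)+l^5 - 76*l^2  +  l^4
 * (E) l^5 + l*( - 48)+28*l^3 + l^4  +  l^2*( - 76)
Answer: B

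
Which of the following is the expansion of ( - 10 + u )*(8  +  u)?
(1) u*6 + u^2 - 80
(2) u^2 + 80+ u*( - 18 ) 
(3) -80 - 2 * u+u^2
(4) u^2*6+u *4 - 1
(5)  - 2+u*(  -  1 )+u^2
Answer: 3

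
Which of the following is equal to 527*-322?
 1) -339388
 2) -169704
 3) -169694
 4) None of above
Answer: 3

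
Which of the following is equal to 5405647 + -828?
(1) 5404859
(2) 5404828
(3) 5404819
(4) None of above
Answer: 3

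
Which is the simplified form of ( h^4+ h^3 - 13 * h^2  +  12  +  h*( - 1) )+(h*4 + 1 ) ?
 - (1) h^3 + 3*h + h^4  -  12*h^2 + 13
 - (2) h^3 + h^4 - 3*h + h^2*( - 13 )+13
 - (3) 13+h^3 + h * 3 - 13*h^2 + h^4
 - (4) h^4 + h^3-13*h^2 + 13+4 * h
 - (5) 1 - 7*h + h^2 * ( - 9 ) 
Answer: 3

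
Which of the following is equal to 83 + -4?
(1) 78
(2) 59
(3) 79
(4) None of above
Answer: 3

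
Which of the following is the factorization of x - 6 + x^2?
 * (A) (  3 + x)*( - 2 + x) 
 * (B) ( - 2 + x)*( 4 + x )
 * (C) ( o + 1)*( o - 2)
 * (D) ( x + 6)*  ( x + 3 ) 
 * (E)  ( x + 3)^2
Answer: A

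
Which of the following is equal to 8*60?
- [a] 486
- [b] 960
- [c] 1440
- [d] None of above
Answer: d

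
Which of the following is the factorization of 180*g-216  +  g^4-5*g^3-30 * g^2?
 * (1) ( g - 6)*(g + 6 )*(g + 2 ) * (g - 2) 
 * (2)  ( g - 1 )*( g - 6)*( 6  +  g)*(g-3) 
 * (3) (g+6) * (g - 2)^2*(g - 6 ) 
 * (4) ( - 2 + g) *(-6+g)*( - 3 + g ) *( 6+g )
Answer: 4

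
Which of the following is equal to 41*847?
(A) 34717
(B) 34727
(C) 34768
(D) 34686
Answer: B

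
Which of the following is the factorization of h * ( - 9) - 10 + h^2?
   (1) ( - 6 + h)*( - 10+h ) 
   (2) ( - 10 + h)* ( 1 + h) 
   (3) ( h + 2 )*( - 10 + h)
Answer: 2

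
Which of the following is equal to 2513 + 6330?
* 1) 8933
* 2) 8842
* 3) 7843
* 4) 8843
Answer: 4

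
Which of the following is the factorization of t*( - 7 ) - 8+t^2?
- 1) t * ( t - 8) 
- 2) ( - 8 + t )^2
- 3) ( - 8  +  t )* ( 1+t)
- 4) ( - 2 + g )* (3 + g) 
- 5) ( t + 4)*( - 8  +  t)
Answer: 3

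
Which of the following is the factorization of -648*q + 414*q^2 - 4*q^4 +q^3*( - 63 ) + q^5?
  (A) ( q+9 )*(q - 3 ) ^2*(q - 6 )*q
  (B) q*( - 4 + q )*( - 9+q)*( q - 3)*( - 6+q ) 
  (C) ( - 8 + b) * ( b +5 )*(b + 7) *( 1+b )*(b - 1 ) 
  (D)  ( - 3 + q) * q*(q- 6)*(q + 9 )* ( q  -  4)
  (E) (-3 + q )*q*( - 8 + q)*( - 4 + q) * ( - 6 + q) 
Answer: D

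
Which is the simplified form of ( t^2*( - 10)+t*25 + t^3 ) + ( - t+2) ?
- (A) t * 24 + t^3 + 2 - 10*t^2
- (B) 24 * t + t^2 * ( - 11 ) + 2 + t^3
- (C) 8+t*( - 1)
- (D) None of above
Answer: A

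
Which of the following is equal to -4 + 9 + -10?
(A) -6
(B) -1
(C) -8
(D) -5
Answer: D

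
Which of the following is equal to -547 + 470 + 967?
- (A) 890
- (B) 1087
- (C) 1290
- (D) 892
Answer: A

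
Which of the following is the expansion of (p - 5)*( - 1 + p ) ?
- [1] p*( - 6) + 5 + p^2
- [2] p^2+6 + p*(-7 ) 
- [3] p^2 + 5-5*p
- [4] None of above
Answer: 1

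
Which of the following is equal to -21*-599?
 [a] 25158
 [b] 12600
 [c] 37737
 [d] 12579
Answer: d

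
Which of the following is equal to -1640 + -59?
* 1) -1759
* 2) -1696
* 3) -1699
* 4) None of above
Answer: 3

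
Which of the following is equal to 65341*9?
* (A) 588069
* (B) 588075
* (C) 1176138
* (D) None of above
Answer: A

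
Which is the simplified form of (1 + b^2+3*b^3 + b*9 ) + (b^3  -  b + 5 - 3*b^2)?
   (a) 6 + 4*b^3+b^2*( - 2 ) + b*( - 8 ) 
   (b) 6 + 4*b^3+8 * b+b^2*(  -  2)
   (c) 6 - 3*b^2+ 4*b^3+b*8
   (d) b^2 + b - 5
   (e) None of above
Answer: b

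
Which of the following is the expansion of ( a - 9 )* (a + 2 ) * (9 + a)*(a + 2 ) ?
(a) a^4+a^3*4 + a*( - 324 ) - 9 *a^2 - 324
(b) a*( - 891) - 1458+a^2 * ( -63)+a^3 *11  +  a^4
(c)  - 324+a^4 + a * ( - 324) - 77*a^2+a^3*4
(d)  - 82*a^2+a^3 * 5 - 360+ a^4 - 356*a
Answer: c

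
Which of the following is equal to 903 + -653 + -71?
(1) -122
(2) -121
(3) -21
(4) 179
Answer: 4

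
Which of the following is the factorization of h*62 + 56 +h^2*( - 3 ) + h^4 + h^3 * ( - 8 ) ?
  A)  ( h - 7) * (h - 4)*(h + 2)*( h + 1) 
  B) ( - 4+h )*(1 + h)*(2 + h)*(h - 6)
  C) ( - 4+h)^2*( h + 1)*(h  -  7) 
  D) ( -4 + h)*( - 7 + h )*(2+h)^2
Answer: A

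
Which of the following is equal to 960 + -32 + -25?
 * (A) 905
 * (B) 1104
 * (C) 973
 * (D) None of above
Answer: D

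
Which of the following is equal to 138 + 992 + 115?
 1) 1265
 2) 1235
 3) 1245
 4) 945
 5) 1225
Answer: 3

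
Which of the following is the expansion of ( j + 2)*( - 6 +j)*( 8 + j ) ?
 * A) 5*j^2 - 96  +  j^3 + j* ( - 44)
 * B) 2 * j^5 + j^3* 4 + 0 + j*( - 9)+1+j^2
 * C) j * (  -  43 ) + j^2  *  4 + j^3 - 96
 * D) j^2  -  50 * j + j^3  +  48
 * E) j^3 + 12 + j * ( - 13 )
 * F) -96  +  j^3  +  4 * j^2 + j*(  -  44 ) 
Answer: F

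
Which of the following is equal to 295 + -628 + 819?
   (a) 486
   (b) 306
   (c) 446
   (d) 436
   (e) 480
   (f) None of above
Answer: a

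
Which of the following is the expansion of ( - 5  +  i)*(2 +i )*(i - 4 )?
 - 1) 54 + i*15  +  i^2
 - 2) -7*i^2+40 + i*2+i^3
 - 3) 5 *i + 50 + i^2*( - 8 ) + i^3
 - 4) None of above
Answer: 2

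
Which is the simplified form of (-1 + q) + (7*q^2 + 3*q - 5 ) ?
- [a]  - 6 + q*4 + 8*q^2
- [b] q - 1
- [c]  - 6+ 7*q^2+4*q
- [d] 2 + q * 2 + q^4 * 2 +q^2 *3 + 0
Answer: c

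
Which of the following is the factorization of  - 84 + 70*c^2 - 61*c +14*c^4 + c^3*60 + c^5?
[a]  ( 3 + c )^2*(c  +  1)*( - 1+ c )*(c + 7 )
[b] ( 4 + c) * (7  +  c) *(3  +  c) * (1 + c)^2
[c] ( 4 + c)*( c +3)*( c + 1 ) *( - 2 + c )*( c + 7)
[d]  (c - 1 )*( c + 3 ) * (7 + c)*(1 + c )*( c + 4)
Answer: d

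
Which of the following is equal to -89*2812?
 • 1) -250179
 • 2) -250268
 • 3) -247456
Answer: 2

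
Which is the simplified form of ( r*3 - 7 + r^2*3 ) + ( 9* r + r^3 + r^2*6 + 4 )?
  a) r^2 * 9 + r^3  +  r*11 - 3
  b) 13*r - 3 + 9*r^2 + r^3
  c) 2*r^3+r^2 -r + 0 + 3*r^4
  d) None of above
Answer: d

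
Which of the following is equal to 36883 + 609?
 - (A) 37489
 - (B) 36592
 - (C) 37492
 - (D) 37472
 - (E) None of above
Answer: C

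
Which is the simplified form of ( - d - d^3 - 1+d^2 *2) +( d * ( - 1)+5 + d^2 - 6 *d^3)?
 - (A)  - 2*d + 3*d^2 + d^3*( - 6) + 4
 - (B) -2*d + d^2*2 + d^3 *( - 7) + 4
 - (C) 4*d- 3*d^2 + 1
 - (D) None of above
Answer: D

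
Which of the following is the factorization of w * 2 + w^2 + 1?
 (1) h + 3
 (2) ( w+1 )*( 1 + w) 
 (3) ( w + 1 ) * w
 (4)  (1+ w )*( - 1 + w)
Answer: 2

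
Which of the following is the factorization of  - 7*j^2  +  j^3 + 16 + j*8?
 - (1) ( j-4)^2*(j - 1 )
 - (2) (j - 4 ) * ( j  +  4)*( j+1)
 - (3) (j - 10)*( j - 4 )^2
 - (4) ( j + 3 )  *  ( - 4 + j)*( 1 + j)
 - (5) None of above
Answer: 5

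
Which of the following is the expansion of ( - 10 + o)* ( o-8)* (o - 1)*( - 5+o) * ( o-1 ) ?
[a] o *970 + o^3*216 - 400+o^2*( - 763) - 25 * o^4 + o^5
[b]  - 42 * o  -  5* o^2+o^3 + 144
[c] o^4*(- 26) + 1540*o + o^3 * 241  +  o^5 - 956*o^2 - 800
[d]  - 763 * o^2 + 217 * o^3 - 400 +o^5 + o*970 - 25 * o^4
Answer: d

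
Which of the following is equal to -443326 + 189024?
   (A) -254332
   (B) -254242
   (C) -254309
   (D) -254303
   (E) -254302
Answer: E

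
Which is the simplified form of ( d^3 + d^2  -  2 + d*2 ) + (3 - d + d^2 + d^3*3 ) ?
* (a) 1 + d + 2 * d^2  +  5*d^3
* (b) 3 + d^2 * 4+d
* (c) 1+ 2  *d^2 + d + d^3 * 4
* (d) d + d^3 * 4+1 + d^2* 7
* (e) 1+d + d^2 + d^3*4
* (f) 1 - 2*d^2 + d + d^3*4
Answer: c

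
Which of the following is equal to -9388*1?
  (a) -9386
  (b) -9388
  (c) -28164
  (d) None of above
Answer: b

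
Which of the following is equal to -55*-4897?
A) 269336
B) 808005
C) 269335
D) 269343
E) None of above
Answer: C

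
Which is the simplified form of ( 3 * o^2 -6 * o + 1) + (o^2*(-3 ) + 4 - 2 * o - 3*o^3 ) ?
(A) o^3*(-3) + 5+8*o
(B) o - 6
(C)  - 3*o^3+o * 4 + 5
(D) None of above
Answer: D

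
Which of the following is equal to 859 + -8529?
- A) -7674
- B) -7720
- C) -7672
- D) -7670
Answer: D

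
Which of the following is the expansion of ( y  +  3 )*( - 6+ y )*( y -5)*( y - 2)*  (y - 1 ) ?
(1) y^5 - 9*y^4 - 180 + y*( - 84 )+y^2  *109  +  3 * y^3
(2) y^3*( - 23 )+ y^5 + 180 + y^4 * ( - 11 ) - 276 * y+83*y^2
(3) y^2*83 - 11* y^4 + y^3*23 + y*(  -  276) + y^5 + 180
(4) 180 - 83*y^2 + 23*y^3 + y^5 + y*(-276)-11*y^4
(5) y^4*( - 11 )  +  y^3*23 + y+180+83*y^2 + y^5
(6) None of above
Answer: 3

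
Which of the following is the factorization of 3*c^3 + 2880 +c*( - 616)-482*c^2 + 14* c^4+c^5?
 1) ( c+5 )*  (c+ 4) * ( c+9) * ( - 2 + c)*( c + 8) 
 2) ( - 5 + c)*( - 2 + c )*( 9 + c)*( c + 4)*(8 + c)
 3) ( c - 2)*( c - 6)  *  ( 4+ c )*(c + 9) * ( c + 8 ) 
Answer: 2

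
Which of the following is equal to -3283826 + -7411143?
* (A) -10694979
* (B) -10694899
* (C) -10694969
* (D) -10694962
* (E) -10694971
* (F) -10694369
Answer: C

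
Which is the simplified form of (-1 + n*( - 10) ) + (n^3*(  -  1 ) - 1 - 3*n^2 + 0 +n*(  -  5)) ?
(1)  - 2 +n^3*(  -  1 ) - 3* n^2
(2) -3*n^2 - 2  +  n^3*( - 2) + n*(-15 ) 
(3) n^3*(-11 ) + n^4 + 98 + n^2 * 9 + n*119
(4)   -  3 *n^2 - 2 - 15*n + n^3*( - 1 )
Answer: 4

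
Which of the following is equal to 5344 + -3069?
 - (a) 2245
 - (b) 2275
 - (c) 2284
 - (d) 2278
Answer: b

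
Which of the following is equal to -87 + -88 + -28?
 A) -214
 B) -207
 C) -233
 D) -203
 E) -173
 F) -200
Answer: D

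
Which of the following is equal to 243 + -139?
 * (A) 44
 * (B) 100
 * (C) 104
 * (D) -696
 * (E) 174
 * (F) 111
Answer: C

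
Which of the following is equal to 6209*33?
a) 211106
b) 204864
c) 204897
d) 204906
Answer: c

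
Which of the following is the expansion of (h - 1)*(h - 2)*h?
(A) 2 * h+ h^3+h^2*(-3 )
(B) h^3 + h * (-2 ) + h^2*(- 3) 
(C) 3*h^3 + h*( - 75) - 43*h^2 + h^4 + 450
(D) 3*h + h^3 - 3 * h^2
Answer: A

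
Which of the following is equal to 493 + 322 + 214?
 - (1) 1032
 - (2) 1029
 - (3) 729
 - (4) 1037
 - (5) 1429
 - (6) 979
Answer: 2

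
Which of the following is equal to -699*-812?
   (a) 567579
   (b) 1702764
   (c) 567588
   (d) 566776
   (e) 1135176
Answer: c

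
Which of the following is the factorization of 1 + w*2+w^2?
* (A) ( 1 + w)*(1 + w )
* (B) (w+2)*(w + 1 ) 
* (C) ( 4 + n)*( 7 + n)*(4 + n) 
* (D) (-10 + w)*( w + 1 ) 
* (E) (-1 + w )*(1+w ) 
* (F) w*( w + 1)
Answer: A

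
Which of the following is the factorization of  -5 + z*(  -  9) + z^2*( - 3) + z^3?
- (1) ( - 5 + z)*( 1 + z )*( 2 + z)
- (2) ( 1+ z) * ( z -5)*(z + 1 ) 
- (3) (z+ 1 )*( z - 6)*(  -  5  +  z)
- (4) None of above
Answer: 2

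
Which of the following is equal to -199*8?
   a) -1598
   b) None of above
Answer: b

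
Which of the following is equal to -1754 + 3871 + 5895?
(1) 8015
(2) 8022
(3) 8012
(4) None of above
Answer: 3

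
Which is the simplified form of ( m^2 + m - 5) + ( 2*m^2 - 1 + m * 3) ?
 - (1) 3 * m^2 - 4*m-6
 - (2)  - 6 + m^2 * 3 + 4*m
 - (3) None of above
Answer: 2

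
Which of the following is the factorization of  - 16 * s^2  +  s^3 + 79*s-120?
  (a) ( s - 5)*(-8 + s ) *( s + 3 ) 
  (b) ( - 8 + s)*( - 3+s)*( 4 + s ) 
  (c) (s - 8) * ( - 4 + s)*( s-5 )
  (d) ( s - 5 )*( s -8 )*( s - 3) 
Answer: d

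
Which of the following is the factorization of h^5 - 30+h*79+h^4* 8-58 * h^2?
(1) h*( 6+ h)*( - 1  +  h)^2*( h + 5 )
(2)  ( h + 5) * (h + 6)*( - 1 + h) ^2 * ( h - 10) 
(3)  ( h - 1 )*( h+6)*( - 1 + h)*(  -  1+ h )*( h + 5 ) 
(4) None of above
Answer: 3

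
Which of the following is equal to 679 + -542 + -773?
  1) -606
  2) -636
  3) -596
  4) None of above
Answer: 2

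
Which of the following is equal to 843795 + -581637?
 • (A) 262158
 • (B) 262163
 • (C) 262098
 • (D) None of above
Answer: A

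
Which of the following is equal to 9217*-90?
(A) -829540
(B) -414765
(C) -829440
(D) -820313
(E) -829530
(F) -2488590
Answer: E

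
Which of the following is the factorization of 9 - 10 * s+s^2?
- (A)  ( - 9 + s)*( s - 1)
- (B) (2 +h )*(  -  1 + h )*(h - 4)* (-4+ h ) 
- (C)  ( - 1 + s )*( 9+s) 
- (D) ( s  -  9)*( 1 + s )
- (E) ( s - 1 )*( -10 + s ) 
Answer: A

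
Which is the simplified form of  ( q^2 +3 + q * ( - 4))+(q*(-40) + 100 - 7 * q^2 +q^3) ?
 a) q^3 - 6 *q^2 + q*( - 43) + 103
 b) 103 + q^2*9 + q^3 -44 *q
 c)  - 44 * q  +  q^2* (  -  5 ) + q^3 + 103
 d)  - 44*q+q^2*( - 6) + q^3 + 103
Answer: d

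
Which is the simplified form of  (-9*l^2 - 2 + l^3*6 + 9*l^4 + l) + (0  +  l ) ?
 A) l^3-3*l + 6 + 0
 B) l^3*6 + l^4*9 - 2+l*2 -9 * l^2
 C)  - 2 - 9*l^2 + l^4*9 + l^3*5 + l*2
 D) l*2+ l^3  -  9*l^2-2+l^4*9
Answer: B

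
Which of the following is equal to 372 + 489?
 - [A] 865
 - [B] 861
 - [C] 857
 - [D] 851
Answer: B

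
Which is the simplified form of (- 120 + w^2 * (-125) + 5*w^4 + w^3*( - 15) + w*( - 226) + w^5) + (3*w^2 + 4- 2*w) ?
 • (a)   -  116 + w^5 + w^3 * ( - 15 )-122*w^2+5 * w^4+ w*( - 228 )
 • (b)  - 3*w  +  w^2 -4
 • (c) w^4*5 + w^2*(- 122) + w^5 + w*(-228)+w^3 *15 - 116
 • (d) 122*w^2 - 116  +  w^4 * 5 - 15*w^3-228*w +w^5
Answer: a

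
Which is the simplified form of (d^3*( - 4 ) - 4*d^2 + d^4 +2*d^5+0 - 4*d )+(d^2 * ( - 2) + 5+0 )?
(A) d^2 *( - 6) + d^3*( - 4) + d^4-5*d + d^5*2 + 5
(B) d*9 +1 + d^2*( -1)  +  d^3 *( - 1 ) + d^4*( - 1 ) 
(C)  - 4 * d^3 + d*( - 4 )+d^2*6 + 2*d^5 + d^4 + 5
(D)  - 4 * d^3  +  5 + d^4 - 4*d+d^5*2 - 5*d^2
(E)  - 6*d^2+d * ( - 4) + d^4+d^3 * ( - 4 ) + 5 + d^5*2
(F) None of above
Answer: E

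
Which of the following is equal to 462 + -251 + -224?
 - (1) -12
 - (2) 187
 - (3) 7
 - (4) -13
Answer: 4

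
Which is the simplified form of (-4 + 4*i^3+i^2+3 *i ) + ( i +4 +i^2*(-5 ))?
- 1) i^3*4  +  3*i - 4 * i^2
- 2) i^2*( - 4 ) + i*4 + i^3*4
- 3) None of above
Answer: 2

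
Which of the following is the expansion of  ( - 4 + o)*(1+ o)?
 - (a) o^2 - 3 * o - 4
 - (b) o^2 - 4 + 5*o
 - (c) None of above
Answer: a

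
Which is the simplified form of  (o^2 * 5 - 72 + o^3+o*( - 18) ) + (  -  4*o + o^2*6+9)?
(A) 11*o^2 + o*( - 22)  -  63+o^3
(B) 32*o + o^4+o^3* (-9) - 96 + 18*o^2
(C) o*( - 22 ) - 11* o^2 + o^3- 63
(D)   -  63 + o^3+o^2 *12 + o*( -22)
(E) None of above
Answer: A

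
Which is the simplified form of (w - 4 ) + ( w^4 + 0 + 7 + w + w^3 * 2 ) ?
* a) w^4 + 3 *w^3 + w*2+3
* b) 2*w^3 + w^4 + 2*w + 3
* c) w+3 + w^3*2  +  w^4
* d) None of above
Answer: b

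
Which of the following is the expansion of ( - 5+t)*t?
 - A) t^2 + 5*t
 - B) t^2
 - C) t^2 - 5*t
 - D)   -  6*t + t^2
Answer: C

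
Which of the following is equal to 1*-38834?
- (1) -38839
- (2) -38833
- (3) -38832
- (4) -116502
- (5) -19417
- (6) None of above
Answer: 6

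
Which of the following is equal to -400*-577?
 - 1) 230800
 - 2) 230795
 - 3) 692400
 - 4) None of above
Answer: 1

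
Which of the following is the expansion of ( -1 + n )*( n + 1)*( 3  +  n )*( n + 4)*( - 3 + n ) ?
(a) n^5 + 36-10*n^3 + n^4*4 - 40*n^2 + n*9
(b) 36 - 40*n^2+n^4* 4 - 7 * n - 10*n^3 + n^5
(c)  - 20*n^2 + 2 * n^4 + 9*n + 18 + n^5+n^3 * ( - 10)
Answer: a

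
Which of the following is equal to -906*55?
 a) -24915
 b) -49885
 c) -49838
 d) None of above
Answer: d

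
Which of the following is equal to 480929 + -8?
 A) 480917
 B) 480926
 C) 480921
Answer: C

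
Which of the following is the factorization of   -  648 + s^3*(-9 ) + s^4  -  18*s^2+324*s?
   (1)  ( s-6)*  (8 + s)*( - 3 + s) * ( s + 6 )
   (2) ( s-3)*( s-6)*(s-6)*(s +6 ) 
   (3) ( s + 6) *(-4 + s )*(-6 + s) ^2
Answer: 2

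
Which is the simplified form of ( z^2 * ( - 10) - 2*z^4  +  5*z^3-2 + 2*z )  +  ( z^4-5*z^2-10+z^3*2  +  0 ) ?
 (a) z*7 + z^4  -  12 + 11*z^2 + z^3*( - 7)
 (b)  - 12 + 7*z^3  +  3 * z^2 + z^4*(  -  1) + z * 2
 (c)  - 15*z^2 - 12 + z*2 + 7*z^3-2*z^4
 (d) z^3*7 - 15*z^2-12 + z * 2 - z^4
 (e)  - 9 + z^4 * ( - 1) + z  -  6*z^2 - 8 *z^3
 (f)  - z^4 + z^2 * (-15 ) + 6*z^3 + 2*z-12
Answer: d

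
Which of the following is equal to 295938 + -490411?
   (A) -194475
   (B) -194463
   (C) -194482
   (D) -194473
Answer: D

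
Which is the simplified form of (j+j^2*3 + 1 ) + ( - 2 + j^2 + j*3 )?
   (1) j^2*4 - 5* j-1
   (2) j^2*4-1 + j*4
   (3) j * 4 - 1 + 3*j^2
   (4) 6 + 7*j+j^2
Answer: 2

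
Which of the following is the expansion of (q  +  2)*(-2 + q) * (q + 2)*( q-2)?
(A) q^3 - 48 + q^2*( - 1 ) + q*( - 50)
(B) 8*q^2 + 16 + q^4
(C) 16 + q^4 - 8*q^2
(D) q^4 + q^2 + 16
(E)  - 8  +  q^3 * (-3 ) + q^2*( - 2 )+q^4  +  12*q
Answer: C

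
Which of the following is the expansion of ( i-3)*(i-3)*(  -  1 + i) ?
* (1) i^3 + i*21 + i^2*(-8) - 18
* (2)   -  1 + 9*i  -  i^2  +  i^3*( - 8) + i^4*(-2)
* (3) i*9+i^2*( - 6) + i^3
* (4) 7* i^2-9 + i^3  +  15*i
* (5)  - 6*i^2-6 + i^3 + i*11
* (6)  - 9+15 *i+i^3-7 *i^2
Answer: 6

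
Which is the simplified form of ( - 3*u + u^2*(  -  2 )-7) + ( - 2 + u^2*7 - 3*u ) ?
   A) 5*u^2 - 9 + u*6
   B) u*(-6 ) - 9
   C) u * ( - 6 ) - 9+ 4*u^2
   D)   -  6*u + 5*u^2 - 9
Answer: D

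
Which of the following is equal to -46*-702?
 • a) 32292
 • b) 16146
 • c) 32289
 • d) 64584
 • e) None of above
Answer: a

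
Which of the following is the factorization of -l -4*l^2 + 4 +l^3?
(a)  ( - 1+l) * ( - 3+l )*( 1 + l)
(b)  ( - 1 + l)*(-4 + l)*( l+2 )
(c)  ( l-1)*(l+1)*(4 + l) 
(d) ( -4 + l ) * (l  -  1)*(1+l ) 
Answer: d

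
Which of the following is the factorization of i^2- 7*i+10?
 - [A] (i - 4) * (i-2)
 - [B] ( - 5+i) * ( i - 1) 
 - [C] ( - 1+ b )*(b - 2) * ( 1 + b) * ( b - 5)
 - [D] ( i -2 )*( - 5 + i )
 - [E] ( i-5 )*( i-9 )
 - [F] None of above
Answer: D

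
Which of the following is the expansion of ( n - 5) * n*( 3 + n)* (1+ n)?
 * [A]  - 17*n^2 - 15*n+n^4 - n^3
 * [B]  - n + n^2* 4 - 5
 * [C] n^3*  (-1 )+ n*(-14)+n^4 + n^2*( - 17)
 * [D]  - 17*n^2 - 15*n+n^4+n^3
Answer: A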